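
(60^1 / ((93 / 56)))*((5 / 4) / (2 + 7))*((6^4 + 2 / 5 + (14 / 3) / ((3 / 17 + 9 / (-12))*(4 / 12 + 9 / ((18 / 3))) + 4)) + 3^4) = 2322482680 / 335637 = 6919.63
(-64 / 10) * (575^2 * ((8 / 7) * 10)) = -169280000 / 7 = -24182857.14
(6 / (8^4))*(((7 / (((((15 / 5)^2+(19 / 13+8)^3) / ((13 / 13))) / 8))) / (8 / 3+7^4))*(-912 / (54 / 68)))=-4967417 / 108490360320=-0.00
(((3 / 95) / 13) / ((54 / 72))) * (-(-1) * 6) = 24 / 1235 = 0.02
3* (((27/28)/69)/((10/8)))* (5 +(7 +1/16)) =5211/12880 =0.40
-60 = -60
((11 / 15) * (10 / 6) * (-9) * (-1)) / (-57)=-11 / 57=-0.19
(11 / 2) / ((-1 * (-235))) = 11 / 470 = 0.02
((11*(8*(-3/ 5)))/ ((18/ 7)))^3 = -29218112/ 3375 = -8657.22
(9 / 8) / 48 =3 / 128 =0.02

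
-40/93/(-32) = 5/372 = 0.01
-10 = -10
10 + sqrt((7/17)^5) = 49*sqrt(119)/4913 + 10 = 10.11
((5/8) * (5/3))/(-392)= -25/9408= -0.00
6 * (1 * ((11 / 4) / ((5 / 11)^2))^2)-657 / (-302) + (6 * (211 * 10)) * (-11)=-104337140367 / 755000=-138194.89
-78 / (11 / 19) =-1482 / 11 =-134.73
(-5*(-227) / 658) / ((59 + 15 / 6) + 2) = 1135 / 41783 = 0.03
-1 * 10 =-10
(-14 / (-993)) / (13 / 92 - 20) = -184 / 259173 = -0.00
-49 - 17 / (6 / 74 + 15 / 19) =-2467 / 36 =-68.53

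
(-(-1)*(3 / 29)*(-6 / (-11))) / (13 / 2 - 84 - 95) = -12 / 36685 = -0.00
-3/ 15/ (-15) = 1/ 75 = 0.01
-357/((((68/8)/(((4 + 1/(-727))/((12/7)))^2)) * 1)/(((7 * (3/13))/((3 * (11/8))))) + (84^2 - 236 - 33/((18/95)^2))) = -81160032996/1342386145199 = -0.06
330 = 330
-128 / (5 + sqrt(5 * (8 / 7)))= -896 / 27 + 256 * sqrt(70) / 135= -17.32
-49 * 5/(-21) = 35/3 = 11.67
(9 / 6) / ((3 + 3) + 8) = 3 / 28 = 0.11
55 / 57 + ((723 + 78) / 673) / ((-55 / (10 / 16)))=3211663 / 3375768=0.95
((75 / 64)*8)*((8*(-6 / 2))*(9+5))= -3150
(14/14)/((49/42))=6/7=0.86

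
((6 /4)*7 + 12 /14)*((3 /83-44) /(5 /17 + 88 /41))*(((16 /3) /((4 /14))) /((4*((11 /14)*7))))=-173.60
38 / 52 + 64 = 1683 / 26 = 64.73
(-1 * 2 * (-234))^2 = 219024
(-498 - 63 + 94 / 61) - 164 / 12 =-104882 / 183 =-573.13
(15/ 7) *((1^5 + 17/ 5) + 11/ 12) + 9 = 571/ 28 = 20.39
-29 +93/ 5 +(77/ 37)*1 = -1539/ 185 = -8.32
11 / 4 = 2.75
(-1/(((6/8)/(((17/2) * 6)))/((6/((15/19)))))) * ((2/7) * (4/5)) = -20672/175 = -118.13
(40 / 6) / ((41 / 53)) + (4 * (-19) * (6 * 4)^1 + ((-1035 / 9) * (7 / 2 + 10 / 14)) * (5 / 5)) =-3960643 / 1722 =-2300.02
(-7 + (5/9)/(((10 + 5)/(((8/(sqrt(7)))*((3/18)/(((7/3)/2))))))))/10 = -7/10 + 4*sqrt(7)/6615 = -0.70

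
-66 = -66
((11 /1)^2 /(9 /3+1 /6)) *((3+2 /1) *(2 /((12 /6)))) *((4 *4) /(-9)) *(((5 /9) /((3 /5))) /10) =-48400 /1539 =-31.45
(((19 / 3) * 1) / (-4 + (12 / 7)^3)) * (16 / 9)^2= 417088 / 21627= 19.29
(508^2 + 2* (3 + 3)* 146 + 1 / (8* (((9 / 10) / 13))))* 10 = 46767205 / 18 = 2598178.06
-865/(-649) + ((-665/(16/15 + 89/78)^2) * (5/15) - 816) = -19706278919/22910349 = -860.15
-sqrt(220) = -2 * sqrt(55) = -14.83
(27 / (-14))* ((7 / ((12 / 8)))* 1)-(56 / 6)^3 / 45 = -32887 / 1215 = -27.07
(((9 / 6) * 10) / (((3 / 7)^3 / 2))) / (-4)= -1715 / 18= -95.28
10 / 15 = 2 / 3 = 0.67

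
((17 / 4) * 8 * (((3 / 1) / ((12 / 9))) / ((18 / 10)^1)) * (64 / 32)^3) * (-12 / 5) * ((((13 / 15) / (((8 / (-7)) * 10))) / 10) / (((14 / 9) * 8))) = 1989 / 4000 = 0.50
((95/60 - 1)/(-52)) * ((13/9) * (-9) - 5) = 21/104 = 0.20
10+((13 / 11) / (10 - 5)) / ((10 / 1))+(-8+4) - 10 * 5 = -24187 / 550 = -43.98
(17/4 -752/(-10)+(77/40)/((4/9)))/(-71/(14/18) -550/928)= -544243/596842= -0.91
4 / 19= 0.21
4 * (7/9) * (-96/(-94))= 448/141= 3.18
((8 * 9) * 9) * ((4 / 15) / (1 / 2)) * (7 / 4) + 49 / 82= 248213 / 410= 605.40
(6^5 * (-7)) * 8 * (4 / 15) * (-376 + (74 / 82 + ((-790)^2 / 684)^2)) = -96630328323.14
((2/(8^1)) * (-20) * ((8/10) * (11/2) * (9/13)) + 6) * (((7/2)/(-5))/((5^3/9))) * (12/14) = 648/1625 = 0.40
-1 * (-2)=2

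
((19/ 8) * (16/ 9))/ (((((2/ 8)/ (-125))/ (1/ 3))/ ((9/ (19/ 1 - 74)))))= 3800/ 33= 115.15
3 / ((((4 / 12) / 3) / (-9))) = -243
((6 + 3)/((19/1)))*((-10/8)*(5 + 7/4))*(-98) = 391.68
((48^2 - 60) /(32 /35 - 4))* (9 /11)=-595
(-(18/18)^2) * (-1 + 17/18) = 0.06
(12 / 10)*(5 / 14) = 3 / 7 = 0.43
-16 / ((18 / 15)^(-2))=-576 / 25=-23.04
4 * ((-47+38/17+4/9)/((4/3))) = -6781/51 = -132.96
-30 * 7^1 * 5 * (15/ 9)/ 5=-350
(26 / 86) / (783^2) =13 / 26362827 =0.00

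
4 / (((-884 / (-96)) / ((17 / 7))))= 1.05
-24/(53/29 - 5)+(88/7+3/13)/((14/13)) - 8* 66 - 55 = -1270235/2254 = -563.55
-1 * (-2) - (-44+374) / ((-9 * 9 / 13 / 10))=14354 / 27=531.63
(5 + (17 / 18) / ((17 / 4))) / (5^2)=47 / 225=0.21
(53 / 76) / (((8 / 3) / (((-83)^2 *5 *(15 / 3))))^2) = 14148511948125 / 4864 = 2908822357.76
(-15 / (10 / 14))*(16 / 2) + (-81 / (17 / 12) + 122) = -1754 / 17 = -103.18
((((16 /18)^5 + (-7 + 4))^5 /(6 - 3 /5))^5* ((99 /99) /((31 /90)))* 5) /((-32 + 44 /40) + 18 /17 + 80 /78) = 335593110495998589423361024100122768885706800276002056985485937605615874345517739398421396536033871691888959167981302693660796217623437500 /600164983161496660218521459246333154836028952494635279638710185652310410328429436302897548244833450510515990270204025098759901025713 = 559168.10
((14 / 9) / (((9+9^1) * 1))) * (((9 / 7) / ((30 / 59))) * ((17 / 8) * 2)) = 1003 / 1080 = 0.93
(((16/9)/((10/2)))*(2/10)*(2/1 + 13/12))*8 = 1184/675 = 1.75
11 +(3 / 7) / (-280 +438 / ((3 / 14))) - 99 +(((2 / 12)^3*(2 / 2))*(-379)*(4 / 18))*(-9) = -1564933 / 18522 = -84.49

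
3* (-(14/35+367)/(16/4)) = -5511/20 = -275.55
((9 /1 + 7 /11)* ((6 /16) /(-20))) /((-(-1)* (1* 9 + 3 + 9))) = -53 /6160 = -0.01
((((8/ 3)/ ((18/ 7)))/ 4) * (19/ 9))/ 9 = 133/ 2187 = 0.06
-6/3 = -2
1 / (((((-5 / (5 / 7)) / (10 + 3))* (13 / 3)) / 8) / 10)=-240 / 7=-34.29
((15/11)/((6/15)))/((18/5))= 125/132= 0.95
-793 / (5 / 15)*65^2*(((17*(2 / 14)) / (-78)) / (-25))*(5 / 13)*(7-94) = 5864235 / 14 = 418873.93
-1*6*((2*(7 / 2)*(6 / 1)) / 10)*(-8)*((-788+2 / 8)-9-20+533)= -57204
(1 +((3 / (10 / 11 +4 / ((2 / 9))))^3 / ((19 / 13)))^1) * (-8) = -13188193 / 1644032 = -8.02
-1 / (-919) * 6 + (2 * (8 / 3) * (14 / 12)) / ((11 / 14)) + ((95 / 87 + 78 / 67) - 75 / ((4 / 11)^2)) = -1575444421273 / 2828417328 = -557.01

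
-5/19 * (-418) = 110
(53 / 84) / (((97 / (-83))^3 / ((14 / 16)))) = -30304711 / 87616608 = -0.35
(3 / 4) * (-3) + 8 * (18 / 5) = 531 / 20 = 26.55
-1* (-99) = 99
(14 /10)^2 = 49 /25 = 1.96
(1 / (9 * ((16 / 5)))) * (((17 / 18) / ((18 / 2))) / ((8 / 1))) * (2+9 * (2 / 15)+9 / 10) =697 / 373248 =0.00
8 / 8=1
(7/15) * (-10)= -14/3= -4.67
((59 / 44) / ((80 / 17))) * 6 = 3009 / 1760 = 1.71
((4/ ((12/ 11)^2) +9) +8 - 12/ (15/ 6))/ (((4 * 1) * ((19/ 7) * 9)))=19607/ 123120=0.16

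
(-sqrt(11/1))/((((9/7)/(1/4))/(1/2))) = -7*sqrt(11)/72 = -0.32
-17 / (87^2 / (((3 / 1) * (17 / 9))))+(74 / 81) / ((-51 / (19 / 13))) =-1757267 / 45164223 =-0.04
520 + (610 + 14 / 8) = 1131.75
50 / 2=25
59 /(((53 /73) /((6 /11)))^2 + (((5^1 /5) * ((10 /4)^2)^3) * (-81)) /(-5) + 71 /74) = 6700727232 /449494922305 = 0.01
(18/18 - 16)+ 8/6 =-41/3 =-13.67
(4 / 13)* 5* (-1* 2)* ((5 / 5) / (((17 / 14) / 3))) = -1680 / 221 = -7.60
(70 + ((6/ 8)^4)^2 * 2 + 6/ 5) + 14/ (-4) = 11124773/ 163840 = 67.90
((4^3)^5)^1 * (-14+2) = -12884901888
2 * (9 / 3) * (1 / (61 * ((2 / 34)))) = 102 / 61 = 1.67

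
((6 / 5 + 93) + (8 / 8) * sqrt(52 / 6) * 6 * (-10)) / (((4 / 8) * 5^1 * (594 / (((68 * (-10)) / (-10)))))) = 10676 / 2475- 272 * sqrt(78) / 297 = -3.77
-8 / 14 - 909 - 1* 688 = -11183 / 7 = -1597.57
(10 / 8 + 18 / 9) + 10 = 53 / 4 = 13.25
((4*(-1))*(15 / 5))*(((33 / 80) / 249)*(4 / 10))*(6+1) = -231 / 4150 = -0.06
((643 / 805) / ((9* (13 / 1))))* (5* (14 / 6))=643 / 8073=0.08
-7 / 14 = -1 / 2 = -0.50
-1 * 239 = -239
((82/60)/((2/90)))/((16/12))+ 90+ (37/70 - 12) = 34903/280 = 124.65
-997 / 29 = -34.38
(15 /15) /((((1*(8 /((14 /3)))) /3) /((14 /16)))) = 49 /32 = 1.53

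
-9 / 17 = -0.53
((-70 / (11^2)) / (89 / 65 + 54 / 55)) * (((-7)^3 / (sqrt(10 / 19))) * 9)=1404585 * sqrt(190) / 18491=1047.04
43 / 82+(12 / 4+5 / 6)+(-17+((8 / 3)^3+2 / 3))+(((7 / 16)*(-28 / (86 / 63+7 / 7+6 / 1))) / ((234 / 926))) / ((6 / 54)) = -1370244127 / 30336228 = -45.17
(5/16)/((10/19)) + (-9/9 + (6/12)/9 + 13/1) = 3643/288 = 12.65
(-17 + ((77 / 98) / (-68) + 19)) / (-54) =-631 / 17136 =-0.04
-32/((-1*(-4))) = -8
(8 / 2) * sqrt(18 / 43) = 12 * sqrt(86) / 43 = 2.59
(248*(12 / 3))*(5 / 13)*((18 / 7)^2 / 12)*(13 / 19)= 133920 / 931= 143.85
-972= -972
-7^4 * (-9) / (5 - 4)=21609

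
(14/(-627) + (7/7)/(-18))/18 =-293/67716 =-0.00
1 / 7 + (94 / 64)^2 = 16487 / 7168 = 2.30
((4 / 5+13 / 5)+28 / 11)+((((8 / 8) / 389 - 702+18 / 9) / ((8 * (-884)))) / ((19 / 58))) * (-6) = 2970052461 / 718700840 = 4.13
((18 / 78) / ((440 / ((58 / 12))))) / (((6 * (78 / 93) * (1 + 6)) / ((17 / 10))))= 0.00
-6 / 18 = -1 / 3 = -0.33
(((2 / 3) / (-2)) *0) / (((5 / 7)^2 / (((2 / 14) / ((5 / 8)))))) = 0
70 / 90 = 7 / 9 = 0.78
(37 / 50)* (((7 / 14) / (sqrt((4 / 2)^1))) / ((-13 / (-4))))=37* sqrt(2) / 650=0.08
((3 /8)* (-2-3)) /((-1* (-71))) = -0.03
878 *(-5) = -4390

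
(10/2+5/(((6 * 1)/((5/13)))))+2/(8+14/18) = 34189/6162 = 5.55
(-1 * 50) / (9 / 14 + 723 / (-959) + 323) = -95900 / 619301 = -0.15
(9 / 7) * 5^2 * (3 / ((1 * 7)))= 675 / 49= 13.78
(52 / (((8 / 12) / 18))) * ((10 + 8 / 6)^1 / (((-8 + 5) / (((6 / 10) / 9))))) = -353.60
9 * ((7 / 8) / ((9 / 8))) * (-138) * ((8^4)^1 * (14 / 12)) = -4616192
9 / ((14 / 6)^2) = 81 / 49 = 1.65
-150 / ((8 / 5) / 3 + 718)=-1125 / 5389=-0.21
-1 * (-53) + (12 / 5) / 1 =277 / 5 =55.40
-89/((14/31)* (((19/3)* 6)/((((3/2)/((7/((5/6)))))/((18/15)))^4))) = -1077734375/423788101632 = -0.00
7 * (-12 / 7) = -12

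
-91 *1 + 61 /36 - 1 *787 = -876.31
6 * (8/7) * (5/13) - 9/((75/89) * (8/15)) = -63291/3640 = -17.39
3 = 3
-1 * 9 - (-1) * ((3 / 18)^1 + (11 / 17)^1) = -835 / 102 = -8.19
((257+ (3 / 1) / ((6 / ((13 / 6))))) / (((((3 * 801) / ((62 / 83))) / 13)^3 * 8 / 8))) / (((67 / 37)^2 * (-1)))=-554995916317622 / 106848012863984538483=-0.00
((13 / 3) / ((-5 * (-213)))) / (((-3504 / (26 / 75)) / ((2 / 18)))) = -169 / 3778407000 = -0.00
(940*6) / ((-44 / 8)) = -11280 / 11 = -1025.45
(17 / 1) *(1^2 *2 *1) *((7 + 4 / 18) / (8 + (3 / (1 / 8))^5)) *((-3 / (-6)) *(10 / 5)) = 1105 / 35831844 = 0.00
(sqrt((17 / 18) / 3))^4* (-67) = -19363 / 2916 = -6.64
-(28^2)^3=-481890304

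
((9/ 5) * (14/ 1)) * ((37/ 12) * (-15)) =-2331/ 2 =-1165.50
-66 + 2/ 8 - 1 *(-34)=-127/ 4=-31.75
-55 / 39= -1.41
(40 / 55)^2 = 64 / 121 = 0.53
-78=-78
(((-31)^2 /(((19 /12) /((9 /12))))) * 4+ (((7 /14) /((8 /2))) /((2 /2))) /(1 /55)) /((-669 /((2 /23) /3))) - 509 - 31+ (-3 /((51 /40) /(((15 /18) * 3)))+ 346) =-11925708749 /59640012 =-199.96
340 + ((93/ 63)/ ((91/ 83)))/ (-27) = 17540407/ 51597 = 339.95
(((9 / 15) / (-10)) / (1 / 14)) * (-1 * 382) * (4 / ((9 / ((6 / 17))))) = 21392 / 425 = 50.33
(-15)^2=225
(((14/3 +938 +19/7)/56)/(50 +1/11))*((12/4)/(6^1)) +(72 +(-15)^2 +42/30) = 1934652299/6479760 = 298.57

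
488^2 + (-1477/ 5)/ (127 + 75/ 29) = 238141.72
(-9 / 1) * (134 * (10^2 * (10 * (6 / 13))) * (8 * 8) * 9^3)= -337602816000 / 13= -25969447384.62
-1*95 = -95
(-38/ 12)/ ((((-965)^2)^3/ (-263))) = 4997/ 4845238176492093750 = 0.00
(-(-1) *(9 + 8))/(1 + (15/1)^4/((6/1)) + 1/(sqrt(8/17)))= 1147636/569666241- 34 *sqrt(34)/569666241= 0.00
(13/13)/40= 1/40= 0.02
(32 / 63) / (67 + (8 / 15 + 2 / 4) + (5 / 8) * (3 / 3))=1280 / 173019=0.01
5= 5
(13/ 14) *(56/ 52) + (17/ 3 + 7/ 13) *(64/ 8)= 1975/ 39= 50.64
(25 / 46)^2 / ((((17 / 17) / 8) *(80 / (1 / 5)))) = 25 / 4232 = 0.01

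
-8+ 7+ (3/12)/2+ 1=1/8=0.12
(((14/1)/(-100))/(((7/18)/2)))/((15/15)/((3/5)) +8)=-54/725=-0.07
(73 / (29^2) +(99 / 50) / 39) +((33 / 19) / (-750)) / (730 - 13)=2561166041 / 18617532375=0.14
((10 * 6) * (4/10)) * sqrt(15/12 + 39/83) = 12 * sqrt(47393)/83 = 31.47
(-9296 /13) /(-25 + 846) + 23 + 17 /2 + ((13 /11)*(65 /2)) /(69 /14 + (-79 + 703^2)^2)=24584010385774919303 /802637912552261214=30.63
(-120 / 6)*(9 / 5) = -36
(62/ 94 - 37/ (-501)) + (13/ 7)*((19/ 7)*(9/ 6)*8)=70639538/ 1153803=61.22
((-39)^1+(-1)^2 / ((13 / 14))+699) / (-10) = -4297 / 65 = -66.11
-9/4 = -2.25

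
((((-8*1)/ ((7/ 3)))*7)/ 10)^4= 20736/ 625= 33.18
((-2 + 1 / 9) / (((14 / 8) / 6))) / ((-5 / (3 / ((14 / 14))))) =136 / 35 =3.89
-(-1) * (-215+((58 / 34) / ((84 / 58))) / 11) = -1687769 / 7854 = -214.89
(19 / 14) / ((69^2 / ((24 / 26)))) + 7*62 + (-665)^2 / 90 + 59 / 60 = 46345680113 / 8665020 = 5348.59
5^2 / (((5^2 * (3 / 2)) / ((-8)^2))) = 128 / 3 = 42.67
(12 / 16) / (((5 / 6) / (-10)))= -9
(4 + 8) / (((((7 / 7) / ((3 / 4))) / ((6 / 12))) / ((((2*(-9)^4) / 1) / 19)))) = 3107.84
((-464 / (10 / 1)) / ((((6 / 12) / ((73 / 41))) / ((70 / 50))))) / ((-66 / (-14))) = -1659728 / 33825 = -49.07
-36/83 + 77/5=6211/415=14.97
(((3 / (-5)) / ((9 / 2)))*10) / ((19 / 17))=-68 / 57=-1.19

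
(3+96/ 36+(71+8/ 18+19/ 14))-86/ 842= 4157009/ 53046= 78.37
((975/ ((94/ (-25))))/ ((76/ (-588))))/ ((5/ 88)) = 31531500/ 893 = 35309.63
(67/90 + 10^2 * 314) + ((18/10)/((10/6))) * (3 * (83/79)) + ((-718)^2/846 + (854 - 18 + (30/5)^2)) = 54946762613/1670850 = 32885.51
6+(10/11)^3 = 8986/1331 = 6.75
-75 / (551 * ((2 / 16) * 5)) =-120 / 551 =-0.22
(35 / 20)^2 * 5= 245 / 16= 15.31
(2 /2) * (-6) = -6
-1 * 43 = -43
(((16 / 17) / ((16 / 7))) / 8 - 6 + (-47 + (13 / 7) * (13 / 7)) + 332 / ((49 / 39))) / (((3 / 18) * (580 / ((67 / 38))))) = 9918747 / 2532320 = 3.92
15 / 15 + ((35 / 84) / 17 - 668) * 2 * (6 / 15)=-136012 / 255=-533.38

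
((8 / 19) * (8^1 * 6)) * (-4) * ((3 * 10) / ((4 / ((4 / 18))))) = -2560 / 19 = -134.74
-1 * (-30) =30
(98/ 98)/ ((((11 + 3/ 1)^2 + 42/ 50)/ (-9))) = -225/ 4921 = -0.05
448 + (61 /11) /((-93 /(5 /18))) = 8249167 /18414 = 447.98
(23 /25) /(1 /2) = 46 /25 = 1.84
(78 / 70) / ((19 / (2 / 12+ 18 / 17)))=325 / 4522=0.07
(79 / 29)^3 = 493039 / 24389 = 20.22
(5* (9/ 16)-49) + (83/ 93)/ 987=-67832221/ 1468656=-46.19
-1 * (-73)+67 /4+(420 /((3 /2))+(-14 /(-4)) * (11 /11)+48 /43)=64391 /172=374.37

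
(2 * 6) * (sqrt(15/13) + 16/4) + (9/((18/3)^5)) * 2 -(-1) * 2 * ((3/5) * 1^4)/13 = 12 * sqrt(195)/13 + 1350497/28080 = 60.98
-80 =-80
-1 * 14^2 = -196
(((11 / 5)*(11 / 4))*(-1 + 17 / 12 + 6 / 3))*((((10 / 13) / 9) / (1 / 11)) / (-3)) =-38599 / 8424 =-4.58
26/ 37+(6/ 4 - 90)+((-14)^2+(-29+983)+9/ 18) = 39320/ 37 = 1062.70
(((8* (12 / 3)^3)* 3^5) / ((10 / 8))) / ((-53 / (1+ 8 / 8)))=-995328 / 265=-3755.95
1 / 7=0.14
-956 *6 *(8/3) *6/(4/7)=-160608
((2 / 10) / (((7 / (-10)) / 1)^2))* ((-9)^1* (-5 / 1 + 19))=-360 / 7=-51.43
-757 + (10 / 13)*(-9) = -9931 / 13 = -763.92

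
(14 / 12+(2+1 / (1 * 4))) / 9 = 41 / 108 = 0.38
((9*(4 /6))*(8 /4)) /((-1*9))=-4 /3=-1.33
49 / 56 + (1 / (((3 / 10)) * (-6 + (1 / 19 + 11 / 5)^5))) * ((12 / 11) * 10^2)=139296953356599 / 17705146693256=7.87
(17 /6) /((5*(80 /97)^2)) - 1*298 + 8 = -55520047 /192000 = -289.17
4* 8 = 32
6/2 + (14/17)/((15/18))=339/85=3.99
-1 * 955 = -955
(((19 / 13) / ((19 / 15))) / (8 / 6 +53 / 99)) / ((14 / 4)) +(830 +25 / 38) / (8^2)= 107723963 / 8188544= 13.16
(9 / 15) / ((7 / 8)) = 24 / 35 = 0.69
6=6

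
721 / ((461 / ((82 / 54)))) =29561 / 12447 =2.37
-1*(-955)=955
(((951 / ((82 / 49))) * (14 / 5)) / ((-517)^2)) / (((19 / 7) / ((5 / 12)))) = 761117 / 832872524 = 0.00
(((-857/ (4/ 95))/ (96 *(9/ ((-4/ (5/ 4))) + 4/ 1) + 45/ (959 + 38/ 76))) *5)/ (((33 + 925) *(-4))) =781176925/ 3354624768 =0.23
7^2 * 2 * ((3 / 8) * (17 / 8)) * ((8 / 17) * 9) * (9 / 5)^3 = 964467 / 500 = 1928.93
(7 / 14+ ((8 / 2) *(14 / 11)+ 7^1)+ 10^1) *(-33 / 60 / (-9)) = 497 / 360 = 1.38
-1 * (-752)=752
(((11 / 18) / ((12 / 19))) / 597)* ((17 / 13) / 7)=3553 / 11734632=0.00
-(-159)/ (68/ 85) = 795/ 4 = 198.75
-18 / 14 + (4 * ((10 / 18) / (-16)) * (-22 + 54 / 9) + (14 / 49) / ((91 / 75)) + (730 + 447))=1178.17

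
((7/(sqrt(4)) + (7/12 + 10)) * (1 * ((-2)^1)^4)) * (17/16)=2873/12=239.42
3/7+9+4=94/7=13.43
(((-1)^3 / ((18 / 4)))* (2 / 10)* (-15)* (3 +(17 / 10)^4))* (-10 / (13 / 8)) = -227042 / 4875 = -46.57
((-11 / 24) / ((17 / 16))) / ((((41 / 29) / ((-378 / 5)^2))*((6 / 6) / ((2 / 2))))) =-30386664 / 17425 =-1743.85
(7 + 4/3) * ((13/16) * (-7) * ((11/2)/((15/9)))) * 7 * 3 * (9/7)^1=-4222.97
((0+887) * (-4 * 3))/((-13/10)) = 106440/13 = 8187.69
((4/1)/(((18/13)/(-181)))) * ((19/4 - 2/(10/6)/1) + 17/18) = -1903577/810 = -2350.10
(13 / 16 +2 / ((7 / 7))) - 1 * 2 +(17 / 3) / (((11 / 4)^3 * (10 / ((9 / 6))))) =90867 / 106480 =0.85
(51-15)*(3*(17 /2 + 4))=1350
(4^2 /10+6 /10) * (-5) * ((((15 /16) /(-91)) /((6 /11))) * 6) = 1815 /1456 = 1.25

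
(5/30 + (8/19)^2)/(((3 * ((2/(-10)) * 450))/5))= -745/116964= -0.01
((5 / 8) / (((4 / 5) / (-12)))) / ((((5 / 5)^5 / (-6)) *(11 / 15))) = 3375 / 44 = 76.70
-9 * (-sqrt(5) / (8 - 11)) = -3 * sqrt(5) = -6.71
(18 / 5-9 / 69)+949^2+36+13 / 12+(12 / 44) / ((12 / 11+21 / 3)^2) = 900641.56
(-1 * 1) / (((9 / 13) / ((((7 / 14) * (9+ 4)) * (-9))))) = 169 / 2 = 84.50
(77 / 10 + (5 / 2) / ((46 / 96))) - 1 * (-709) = 166041 / 230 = 721.92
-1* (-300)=300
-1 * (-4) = 4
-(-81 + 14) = 67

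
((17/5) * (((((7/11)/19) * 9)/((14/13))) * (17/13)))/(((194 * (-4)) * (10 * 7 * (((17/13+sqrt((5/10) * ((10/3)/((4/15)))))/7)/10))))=-3757/8920120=-0.00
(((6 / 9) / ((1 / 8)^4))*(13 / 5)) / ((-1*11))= -106496 / 165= -645.43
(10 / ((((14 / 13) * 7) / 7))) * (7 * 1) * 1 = 65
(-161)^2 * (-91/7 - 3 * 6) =-803551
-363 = -363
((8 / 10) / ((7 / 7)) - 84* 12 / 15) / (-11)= 332 / 55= 6.04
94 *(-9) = -846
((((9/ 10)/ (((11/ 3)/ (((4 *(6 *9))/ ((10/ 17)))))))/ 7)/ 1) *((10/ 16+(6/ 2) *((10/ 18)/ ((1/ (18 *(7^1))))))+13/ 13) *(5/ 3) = 6993783/ 1540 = 4541.42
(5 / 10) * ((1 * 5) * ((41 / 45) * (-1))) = -41 / 18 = -2.28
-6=-6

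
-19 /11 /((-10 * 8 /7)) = 133 /880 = 0.15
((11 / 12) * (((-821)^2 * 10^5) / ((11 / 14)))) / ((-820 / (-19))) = 1822102703.25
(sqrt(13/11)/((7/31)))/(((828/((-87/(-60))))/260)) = 11687*sqrt(143)/63756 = 2.19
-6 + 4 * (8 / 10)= -14 / 5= -2.80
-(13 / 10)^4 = -28561 / 10000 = -2.86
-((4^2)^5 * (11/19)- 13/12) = -138411785/228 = -607069.23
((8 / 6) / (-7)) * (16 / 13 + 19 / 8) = -125 / 182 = -0.69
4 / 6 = 2 / 3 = 0.67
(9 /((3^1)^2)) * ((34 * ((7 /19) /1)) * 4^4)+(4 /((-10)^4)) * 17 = 152320323 /47500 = 3206.74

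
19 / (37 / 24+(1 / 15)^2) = 34200 / 2783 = 12.29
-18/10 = -9/5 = -1.80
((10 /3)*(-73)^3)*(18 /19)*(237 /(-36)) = 153661715 /19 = 8087458.68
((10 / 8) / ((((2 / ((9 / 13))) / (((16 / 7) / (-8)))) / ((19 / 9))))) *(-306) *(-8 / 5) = -11628 / 91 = -127.78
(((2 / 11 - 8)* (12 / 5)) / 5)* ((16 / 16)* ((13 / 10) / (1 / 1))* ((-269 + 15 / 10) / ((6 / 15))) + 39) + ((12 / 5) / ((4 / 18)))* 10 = 886647 / 275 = 3224.17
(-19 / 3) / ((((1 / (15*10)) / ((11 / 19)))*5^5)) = -22 / 125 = -0.18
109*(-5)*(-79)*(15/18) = 215275/6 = 35879.17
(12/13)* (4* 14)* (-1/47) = -672/611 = -1.10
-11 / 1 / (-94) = 11 / 94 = 0.12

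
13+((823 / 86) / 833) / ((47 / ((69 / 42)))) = 612810381 / 47137804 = 13.00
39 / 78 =1 / 2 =0.50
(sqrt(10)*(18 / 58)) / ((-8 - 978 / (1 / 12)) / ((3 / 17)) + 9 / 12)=-0.00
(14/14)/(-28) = -1/28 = -0.04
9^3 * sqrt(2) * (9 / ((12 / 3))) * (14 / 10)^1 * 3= 9742.59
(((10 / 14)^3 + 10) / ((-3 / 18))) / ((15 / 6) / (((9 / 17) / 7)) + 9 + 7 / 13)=-4991220 / 3418681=-1.46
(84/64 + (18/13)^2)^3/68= 666024768837/1344401457152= 0.50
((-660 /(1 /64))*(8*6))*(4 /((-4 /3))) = 6082560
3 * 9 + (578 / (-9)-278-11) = -2936 / 9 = -326.22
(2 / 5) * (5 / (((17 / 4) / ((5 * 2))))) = 80 / 17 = 4.71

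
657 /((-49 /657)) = -431649 /49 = -8809.16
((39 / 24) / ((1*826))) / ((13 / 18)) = 9 / 3304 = 0.00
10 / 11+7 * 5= 395 / 11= 35.91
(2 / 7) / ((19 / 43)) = 86 / 133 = 0.65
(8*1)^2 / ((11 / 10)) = 640 / 11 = 58.18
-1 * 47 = -47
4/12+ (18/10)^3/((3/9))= 6686/375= 17.83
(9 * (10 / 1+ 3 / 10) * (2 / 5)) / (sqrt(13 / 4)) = 1854 * sqrt(13) / 325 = 20.57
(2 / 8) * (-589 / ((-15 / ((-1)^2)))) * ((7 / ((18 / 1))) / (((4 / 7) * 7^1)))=4123 / 4320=0.95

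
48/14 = 3.43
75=75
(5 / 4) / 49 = 5 / 196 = 0.03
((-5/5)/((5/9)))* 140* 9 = -2268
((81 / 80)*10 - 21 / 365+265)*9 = 7228773 / 2920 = 2475.61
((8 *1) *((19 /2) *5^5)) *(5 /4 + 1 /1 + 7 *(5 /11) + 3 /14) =103253125 /77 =1340949.68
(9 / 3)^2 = 9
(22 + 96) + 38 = 156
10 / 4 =5 / 2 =2.50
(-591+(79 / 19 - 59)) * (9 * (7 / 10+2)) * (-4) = 5963706 / 95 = 62775.85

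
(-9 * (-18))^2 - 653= 25591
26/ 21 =1.24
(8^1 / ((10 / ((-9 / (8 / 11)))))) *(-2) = 99 / 5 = 19.80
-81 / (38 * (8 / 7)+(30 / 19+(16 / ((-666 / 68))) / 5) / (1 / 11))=-17937045 / 12667318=-1.42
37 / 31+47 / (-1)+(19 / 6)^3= -94091 / 6696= -14.05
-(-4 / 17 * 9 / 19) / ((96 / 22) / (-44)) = -363 / 323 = -1.12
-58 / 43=-1.35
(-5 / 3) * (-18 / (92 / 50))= 375 / 23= 16.30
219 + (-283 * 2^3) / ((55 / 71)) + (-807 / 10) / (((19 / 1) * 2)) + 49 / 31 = -350405211 / 129580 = -2704.16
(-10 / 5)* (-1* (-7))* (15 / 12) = -35 / 2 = -17.50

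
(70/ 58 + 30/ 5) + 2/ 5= 1103/ 145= 7.61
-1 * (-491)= 491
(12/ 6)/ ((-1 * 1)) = -2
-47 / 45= -1.04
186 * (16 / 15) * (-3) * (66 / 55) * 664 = -11856384 / 25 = -474255.36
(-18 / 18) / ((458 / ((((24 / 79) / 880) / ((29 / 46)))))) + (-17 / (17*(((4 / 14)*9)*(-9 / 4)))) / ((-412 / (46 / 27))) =-9306899699 / 12999877635690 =-0.00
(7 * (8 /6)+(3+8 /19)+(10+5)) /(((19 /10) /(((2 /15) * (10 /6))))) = 31640 /9747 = 3.25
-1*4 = -4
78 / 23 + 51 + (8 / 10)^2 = 31643 / 575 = 55.03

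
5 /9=0.56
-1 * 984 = -984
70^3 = 343000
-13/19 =-0.68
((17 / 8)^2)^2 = 20.39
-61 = -61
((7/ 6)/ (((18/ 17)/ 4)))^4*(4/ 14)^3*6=9354352/ 177147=52.81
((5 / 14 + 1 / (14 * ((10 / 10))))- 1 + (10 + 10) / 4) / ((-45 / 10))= -62 / 63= -0.98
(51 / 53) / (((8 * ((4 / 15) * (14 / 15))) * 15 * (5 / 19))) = 2907 / 23744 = 0.12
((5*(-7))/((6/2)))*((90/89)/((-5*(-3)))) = -70/89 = -0.79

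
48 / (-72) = -2 / 3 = -0.67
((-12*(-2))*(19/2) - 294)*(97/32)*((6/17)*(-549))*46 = 121257081/68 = 1783192.37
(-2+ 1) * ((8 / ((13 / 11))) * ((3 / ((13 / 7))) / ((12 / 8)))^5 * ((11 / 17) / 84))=-18593344 / 246167259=-0.08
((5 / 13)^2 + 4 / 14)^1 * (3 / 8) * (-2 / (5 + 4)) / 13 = -171 / 61516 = -0.00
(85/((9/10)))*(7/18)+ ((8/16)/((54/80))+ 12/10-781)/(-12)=2033/20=101.65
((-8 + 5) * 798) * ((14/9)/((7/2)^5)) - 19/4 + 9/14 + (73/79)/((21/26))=-3269023/325164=-10.05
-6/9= -2/3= -0.67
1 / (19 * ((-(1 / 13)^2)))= -169 / 19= -8.89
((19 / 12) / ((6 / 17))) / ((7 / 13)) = 4199 / 504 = 8.33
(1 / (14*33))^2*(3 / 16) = 1 / 1138368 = 0.00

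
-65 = -65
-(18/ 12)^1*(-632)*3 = 2844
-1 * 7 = -7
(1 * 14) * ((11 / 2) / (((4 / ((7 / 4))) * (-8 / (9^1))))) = -4851 / 128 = -37.90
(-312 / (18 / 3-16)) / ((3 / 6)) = 312 / 5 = 62.40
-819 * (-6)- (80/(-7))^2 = 234386/49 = 4783.39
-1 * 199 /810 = -199 /810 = -0.25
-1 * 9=-9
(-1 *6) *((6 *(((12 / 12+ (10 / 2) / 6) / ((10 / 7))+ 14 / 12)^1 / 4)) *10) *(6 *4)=-5292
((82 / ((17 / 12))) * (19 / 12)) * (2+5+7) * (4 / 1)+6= 5138.24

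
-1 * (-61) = 61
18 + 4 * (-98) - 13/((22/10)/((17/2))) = -9333/22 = -424.23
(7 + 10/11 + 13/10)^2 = 1026169/12100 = 84.81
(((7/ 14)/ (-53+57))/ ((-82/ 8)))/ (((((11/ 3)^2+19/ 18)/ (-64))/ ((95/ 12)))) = 1520/ 3567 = 0.43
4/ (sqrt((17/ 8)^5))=512 * sqrt(34)/ 4913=0.61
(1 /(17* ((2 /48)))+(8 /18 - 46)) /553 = -6754 /84609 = -0.08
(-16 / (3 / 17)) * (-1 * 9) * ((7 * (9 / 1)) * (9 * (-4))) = -1850688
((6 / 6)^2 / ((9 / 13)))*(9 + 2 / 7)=845 / 63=13.41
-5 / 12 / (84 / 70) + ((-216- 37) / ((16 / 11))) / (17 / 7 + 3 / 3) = -58843 / 1152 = -51.08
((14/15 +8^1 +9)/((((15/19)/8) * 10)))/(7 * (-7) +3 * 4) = -20444/41625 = -0.49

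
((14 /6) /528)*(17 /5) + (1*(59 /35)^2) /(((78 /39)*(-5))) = -0.27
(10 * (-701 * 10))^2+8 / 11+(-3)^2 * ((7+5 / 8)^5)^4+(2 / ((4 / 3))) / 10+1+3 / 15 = 3972276494056976142.95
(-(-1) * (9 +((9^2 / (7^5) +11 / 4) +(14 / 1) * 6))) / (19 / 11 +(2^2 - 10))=-70811455 / 3159716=-22.41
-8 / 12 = -2 / 3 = -0.67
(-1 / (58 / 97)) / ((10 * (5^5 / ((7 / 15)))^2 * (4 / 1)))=-4753 / 5097656250000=-0.00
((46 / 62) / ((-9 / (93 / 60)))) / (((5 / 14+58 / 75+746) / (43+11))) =-7245 / 784487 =-0.01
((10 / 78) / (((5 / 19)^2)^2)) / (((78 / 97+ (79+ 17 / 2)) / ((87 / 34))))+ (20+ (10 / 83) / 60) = 4896545539429 / 235675449750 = 20.78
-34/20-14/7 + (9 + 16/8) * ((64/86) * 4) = 12489/430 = 29.04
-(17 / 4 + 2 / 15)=-263 / 60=-4.38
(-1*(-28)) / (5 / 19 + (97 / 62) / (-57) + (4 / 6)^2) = 296856 / 7211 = 41.17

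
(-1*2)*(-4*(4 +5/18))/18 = 154/81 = 1.90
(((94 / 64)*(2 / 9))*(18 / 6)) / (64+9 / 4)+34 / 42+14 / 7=62869 / 22260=2.82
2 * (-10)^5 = -200000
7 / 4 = 1.75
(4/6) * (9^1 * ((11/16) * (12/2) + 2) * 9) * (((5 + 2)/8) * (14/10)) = 64827/160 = 405.17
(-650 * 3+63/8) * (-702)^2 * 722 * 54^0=-691016791257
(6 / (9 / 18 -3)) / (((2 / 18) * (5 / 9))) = -972 / 25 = -38.88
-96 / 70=-48 / 35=-1.37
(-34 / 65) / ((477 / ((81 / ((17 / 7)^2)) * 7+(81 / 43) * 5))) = -291492 / 2518295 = -0.12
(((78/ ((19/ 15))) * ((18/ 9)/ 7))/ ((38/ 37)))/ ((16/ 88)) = 238095/ 2527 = 94.22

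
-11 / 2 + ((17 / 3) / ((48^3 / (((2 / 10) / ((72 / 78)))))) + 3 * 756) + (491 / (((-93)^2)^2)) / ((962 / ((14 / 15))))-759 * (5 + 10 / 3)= -35923731500082882371 / 8842764701122560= -4062.50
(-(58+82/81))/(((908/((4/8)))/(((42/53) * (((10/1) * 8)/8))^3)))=-1639540000/101385237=-16.17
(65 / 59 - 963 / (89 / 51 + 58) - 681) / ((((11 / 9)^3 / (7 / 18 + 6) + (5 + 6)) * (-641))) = 1165539607875 / 12114256545611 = 0.10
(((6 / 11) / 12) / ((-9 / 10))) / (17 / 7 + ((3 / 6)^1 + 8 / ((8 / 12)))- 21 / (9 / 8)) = 70 / 5181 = 0.01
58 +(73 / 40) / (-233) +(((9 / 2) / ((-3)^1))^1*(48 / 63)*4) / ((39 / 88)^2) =3444994529 / 99230040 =34.72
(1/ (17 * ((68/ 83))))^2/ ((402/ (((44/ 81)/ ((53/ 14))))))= 530453/ 288278745012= 0.00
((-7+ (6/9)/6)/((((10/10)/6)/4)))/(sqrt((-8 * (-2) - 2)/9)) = -248 * sqrt(14)/7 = -132.56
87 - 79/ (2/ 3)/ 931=161757/ 1862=86.87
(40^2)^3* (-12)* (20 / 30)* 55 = -1802240000000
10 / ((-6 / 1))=-1.67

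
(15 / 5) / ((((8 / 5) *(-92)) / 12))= -45 / 184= -0.24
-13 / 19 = -0.68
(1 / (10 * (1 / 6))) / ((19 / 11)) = 33 / 95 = 0.35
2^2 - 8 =-4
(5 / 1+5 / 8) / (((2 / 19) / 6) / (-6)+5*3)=7695 / 20516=0.38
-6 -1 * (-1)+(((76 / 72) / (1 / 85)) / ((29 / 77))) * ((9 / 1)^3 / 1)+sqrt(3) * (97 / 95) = 97 * sqrt(3) / 95+10072465 / 58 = 173664.96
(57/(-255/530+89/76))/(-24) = -19133/5558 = -3.44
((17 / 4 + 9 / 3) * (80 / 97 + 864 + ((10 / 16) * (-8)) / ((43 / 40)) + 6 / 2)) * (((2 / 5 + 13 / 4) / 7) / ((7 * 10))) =7621828749 / 163503200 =46.62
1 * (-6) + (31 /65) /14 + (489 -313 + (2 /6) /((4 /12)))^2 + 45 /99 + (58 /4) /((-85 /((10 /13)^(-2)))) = 533026899799 /17017000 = 31323.20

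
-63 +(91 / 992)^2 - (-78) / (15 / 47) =892587453 / 4920320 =181.41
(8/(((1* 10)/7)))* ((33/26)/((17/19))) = 8778/1105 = 7.94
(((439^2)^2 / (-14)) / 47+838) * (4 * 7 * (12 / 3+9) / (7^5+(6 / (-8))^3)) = -61802345175168 / 50554187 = -1222497.06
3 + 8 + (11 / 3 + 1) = 47 / 3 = 15.67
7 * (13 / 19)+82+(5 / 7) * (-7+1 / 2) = 21851 / 266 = 82.15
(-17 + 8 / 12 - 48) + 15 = -148 / 3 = -49.33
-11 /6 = -1.83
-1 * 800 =-800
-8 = -8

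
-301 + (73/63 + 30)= -17000/63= -269.84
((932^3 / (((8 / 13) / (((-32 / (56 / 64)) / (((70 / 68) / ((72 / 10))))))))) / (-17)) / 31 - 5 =24247868086861 / 37975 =638521871.94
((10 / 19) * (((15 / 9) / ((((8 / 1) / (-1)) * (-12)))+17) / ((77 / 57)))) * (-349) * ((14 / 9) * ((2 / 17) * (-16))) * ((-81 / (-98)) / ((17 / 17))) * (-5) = -256567350 / 9163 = -28000.37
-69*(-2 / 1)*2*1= 276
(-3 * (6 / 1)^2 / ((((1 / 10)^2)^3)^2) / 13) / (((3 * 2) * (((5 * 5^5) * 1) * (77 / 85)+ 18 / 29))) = -8874000000000000 / 90719603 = -97817888.38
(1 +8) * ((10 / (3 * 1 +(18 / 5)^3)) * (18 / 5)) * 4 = 54000 / 2069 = 26.10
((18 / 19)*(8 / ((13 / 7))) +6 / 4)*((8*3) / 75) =11028 / 6175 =1.79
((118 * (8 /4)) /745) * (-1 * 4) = -944 /745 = -1.27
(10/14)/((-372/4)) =-0.01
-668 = -668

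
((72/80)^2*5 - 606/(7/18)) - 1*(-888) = -93273/140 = -666.24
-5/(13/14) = -70/13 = -5.38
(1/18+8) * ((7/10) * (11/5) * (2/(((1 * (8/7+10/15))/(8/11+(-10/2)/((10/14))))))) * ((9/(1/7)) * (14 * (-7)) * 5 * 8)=403569684/19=21240509.68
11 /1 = 11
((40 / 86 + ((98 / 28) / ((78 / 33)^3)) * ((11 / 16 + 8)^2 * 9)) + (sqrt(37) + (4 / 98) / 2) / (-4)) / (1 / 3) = 10266969208341 / 18960707584 - 3 * sqrt(37) / 4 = 536.92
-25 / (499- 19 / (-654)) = -0.05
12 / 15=4 / 5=0.80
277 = 277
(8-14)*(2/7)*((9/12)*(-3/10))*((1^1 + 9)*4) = 108/7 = 15.43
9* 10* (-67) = -6030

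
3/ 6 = 1/ 2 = 0.50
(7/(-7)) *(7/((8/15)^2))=-1575/64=-24.61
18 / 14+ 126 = 891 / 7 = 127.29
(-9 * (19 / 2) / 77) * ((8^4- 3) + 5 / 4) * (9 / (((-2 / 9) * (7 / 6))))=680513481 / 4312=157818.53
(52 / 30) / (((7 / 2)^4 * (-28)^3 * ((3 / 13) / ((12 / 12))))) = -169 / 74118870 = -0.00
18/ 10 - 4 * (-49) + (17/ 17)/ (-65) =12856/ 65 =197.78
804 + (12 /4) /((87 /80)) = 23396 /29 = 806.76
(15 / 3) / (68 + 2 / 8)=20 / 273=0.07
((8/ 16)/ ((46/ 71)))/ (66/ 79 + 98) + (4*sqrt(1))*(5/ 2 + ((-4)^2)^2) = 742765033/ 718336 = 1034.01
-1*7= -7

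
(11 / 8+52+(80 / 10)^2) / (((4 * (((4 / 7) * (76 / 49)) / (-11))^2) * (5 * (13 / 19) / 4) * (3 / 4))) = 7046.62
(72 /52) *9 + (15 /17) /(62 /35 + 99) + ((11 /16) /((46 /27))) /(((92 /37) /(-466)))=-1666689631431 /26389634752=-63.16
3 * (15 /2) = 45 /2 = 22.50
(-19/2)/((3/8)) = -76/3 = -25.33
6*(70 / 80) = 21 / 4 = 5.25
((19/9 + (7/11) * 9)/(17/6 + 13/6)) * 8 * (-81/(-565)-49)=-171365632/279675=-612.73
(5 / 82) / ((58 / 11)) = 55 / 4756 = 0.01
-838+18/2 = -829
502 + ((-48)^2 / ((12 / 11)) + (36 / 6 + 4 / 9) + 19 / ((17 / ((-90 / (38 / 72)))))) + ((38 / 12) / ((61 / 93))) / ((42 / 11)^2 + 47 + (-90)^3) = 4000442632268947 / 1646370113634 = 2429.86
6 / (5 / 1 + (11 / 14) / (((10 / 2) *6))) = 2520 / 2111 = 1.19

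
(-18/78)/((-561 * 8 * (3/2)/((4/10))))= 1/72930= 0.00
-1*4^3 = -64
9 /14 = 0.64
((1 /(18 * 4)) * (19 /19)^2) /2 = 1 /144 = 0.01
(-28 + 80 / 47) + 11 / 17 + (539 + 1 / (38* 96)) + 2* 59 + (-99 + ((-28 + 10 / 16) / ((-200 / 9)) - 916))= -6966597293 / 18217200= -382.42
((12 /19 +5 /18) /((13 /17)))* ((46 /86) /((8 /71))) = 8633671 /1529424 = 5.65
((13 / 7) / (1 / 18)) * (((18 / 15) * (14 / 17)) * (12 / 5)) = 33696 / 425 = 79.28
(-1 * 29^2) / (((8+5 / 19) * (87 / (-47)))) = 25897 / 471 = 54.98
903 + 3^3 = 930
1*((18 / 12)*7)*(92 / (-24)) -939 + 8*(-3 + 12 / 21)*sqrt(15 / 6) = -3917 / 4 -68*sqrt(10) / 7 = -1009.97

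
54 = 54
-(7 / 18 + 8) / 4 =-151 / 72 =-2.10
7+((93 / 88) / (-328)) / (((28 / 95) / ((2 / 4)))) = 6.99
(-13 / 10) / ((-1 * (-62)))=-13 / 620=-0.02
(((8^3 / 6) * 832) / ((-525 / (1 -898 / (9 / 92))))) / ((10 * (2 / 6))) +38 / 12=2513539967 / 6750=372376.29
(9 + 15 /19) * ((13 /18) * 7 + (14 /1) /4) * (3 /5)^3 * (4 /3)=57288 /2375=24.12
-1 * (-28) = 28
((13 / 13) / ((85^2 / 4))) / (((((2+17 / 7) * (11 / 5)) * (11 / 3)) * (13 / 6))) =504 / 70462535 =0.00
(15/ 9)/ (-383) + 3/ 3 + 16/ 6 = 4208/ 1149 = 3.66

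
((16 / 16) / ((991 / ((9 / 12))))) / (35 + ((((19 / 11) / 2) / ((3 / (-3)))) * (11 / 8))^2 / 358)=22912 / 1059722877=0.00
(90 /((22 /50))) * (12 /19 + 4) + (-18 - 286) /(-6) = 56888 /57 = 998.04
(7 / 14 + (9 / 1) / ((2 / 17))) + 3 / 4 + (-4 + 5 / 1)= 315 / 4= 78.75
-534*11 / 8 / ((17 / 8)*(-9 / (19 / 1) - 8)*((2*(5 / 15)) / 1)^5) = 13560129 / 43792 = 309.65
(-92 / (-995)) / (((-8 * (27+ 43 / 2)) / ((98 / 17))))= -0.00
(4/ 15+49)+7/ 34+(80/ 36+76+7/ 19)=3722797/ 29070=128.06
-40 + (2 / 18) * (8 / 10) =-1796 / 45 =-39.91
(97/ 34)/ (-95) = -97/ 3230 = -0.03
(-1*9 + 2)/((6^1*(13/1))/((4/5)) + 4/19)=-266/3713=-0.07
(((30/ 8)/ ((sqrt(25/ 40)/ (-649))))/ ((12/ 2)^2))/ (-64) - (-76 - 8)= 649 * sqrt(10)/ 1536 + 84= 85.34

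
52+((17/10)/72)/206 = 7712657/148320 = 52.00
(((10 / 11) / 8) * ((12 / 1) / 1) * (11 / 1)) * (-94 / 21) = -470 / 7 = -67.14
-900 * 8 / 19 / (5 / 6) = -454.74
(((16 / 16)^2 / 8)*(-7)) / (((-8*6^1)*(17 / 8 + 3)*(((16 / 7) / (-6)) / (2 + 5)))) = -343 / 5248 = -0.07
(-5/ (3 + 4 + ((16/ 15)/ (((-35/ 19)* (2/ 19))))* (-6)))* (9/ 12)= -2625/ 28004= -0.09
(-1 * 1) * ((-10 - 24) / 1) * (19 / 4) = 323 / 2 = 161.50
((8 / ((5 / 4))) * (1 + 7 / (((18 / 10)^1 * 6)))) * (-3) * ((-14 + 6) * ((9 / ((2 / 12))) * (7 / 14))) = 34176 / 5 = 6835.20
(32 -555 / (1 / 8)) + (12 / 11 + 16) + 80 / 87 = -4201220 / 957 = -4389.99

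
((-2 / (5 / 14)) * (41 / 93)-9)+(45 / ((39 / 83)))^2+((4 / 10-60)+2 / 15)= 47679144 / 5239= 9100.81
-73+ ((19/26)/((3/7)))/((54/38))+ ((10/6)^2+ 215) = 307429/2106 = 145.98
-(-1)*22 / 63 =22 / 63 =0.35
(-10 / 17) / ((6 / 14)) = -70 / 51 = -1.37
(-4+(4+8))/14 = 4/7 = 0.57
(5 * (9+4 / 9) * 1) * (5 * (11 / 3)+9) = 34850 / 27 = 1290.74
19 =19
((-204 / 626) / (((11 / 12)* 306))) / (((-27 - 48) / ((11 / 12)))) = 1 / 70425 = 0.00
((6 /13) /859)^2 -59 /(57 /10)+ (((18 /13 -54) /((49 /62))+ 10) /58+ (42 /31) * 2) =-2697992607549955 /313114846003323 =-8.62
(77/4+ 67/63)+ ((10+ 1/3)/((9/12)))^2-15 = 442579/2268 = 195.14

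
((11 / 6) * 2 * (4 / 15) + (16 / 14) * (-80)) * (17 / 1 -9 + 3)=-313412 / 315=-994.96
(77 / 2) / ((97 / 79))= 6083 / 194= 31.36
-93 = -93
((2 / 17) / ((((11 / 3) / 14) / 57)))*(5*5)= 119700 / 187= 640.11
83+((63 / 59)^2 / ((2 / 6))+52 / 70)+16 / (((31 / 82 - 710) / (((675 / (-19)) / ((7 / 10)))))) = 11895024217596 / 134699679485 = 88.31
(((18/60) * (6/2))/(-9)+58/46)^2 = 71289/52900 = 1.35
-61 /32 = -1.91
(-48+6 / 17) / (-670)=81 / 1139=0.07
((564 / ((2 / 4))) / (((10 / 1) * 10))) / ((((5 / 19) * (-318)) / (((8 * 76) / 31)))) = -542944 / 205375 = -2.64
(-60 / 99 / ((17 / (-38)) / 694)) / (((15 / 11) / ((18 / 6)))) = 2068.39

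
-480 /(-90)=16 /3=5.33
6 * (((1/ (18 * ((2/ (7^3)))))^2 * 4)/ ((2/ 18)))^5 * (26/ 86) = 293011423778999355142222237/ 433340928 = 676168358090097954.33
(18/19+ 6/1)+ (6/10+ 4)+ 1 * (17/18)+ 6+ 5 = 40171/1710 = 23.49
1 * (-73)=-73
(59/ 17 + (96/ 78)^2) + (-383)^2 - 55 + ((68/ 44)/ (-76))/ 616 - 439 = 216306686539767/ 1479526048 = 146199.99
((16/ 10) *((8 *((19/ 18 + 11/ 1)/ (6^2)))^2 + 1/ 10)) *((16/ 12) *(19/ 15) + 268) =23177381344/ 7381125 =3140.09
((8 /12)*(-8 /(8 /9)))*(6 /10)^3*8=-1296 /125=-10.37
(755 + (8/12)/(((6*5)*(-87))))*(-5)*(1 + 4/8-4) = 7389560/783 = 9437.50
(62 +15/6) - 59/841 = 108371/1682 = 64.43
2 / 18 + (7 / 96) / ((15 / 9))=223 / 1440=0.15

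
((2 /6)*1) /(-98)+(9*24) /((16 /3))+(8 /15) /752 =932653 /23030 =40.50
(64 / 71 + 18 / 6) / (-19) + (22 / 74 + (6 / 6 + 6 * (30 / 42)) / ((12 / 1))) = 2232341 / 4192692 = 0.53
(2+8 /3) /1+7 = 35 /3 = 11.67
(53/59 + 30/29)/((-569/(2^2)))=-0.01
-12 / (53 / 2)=-24 / 53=-0.45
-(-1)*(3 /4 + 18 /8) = 3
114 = 114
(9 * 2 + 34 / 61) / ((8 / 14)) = 1981 / 61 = 32.48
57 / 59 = 0.97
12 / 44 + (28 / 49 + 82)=6379 / 77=82.84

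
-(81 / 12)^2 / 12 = -243 / 64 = -3.80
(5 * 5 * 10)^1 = 250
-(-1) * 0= 0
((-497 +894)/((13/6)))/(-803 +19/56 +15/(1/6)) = -44464/172939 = -0.26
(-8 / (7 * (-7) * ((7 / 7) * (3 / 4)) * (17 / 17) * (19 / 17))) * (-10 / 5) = -1088 / 2793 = -0.39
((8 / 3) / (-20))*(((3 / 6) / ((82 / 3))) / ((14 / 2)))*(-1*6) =3 / 1435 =0.00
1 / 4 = 0.25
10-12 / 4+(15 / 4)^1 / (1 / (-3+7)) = 22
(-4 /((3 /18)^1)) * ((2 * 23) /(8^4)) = -69 /256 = -0.27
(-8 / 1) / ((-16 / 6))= 3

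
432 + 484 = 916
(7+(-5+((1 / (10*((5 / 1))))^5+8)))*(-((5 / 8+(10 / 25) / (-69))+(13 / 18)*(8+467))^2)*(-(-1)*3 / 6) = -8434992735125239341043 / 14283000000000000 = -590561.70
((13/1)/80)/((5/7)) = 91/400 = 0.23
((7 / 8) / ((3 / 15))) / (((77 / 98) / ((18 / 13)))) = 2205 / 286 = 7.71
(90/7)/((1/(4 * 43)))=15480/7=2211.43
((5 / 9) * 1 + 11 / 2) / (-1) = -109 / 18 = -6.06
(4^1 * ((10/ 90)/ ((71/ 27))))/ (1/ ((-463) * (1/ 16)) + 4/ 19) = 8797/ 9159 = 0.96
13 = 13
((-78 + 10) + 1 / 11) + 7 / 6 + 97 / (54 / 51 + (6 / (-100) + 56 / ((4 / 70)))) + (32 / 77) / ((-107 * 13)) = -35712196141873 / 535866389058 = -66.64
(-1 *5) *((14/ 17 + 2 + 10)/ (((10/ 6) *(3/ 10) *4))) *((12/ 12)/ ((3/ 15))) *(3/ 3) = -2725/ 17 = -160.29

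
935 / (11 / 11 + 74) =187 / 15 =12.47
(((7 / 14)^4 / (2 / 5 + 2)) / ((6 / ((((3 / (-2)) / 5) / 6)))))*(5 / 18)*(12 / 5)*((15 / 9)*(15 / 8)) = -25 / 55296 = -0.00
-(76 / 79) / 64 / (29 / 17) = -323 / 36656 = -0.01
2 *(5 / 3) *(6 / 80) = 1 / 4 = 0.25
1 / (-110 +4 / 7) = -7 / 766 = -0.01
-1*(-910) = 910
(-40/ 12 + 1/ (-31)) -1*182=-185.37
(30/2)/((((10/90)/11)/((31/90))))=1023/2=511.50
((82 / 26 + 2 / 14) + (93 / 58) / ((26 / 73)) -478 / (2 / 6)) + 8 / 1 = -14970533 / 10556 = -1418.20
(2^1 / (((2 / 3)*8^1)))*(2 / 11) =0.07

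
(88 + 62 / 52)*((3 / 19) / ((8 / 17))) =118269 / 3952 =29.93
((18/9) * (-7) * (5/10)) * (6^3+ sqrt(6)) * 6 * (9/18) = -4536-21 * sqrt(6) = -4587.44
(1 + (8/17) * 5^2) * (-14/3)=-3038/51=-59.57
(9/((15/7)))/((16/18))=4.72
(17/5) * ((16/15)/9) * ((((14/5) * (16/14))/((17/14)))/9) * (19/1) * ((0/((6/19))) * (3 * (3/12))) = 0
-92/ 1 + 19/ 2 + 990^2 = 1960035/ 2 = 980017.50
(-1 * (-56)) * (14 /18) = 43.56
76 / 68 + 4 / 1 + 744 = 12735 / 17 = 749.12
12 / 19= 0.63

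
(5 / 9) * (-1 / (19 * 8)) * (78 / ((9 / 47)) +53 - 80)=-5705 / 4104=-1.39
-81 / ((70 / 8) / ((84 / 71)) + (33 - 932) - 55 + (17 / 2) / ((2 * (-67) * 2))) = 260496 / 3044381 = 0.09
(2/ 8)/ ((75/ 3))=1/ 100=0.01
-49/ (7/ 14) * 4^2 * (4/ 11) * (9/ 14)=-366.55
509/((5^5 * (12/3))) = 509/12500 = 0.04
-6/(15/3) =-6/5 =-1.20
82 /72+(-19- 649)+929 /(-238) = -2873555 /4284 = -670.76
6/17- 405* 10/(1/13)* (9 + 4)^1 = -11635644/17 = -684449.65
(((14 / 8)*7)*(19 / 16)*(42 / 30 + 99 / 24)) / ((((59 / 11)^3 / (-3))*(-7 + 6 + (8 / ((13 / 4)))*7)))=-0.10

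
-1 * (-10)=10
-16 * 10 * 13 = -2080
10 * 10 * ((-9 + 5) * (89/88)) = -4450/11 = -404.55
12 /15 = 4 /5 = 0.80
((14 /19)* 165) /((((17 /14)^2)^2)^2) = 3409072719360 /132539391379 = 25.72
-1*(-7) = 7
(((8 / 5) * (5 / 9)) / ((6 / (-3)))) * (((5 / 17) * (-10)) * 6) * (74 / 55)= 5920 / 561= 10.55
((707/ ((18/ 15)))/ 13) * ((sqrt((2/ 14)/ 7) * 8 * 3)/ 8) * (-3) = -1515/ 26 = -58.27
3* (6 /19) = 18 /19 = 0.95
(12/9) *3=4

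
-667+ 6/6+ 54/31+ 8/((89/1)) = -1832440/2759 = -664.17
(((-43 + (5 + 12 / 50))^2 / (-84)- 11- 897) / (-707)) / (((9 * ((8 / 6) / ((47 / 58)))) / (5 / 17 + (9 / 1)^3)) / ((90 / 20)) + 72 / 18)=884277041063 / 2706623565625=0.33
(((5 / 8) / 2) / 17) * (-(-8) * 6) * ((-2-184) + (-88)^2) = 113370 / 17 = 6668.82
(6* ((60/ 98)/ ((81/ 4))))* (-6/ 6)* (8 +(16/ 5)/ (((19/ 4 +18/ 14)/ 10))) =-179840/ 74529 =-2.41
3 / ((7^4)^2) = 3 / 5764801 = 0.00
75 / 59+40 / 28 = 1115 / 413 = 2.70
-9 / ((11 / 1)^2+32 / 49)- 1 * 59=-117380 / 1987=-59.07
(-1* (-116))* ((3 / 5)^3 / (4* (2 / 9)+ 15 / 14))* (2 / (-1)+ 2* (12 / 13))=-789264 / 401375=-1.97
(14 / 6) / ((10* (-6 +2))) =-7 / 120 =-0.06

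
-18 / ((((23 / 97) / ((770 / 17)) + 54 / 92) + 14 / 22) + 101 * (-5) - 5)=15460830 / 437001601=0.04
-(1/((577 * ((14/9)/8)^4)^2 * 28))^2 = -497416319371650055274496/180496162502133932736159409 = -0.00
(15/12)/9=5/36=0.14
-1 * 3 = -3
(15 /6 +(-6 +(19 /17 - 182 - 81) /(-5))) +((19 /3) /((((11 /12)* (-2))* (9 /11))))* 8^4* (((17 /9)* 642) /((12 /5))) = -120326904571 /13770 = -8738337.30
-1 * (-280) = 280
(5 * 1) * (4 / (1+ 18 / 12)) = 8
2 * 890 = 1780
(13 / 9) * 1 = 13 / 9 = 1.44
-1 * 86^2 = -7396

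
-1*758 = -758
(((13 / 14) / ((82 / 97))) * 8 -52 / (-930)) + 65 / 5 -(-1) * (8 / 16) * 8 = 3448927 / 133455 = 25.84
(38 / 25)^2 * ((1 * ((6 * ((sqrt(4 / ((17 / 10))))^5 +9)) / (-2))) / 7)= -17.32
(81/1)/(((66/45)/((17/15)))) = 1377/22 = 62.59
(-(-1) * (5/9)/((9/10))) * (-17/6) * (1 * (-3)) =425/81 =5.25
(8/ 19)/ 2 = 4/ 19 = 0.21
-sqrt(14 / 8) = -sqrt(7) / 2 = -1.32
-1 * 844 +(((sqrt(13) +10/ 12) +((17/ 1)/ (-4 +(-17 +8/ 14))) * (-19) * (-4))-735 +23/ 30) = -1173061/ 715 +sqrt(13) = -1637.04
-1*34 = -34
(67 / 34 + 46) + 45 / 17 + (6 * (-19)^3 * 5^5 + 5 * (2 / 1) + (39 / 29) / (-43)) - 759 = -5452677398841 / 42398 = -128606948.41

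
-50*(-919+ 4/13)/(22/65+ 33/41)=122415750/3047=40175.83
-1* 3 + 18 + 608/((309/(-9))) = -279/103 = -2.71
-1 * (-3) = 3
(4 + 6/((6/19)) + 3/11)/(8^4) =1/176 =0.01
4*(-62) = -248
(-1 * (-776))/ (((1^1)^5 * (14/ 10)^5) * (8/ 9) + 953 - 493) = 5456250/ 3267989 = 1.67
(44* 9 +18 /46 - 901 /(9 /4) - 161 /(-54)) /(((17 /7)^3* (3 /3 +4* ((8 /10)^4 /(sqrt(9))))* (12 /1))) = -0.00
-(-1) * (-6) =-6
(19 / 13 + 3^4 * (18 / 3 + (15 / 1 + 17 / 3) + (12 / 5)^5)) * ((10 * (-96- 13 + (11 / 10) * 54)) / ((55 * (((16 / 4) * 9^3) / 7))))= -303651980828 / 1628859375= -186.42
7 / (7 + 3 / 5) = 35 / 38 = 0.92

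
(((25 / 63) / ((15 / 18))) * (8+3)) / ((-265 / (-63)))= 66 / 53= 1.25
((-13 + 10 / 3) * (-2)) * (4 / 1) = 232 / 3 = 77.33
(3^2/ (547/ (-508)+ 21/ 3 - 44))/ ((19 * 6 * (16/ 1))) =-381/ 2940136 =-0.00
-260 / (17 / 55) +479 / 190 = -2708857 / 3230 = -838.66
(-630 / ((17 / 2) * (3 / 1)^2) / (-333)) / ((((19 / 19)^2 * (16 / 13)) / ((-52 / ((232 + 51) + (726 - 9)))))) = -0.00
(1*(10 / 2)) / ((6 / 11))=9.17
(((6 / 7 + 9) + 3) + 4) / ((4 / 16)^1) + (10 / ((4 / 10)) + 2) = 661 / 7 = 94.43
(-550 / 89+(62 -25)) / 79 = 0.39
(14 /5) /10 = 7 /25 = 0.28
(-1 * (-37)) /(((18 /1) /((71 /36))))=2627 /648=4.05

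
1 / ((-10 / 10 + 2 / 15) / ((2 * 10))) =-300 / 13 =-23.08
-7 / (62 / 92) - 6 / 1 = -508 / 31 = -16.39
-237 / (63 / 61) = -4819 / 21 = -229.48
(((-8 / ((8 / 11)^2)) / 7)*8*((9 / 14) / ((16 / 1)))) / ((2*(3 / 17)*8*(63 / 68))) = -34969 / 131712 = -0.27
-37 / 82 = -0.45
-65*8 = -520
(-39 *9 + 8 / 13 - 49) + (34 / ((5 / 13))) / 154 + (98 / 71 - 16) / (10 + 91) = -398.96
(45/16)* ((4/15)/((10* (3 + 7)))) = 3/400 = 0.01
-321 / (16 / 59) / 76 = -18939 / 1216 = -15.57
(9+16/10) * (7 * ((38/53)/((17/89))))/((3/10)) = 47348/51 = 928.39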